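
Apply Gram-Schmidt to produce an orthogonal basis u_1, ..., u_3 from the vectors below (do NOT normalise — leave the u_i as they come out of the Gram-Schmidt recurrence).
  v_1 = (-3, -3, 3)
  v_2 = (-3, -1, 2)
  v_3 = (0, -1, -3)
Orthogonal basis:
  u_1 = (-3, -3, 3)
  u_2 = (-1, 1, 0)
  u_3 = (-7/6, -7/6, -7/3)

Apply the Gram-Schmidt recurrence
  u_1 = v_1
  u_i = v_i − Σ_{j<i} ((v_i · u_j) / (u_j · u_j)) · u_j.

Step by step this gives:
  u_1 = (-3, -3, 3)
  u_2 = (-1, 1, 0)
  u_3 = (-7/6, -7/6, -7/3)

Orthogonality check:
  u_2 · u_1 = 0 (should be 0)
  u_3 · u_1 = 0 (should be 0)
  u_3 · u_2 = 0 (should be 0)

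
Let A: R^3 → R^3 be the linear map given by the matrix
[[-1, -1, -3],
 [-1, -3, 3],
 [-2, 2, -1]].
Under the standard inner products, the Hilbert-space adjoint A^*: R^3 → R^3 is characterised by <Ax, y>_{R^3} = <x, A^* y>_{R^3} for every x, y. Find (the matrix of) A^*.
A^* = A^T =
[[-1, -1, -2],
 [-1, -3, 2],
 [-3, 3, -1]]

For real matrices with standard dot products, the defining identity <Ax, y> = <x, A^* y> gives (Ax)^T y = x^T (A^*) y, i.e. x^T A^T y = x^T (A^*) y. Since this holds for all x, y, we must have A^* = A^T. Therefore
A^* =
[[-1, -1, -2],
 [-1, -3, 2],
 [-3, 3, -1]].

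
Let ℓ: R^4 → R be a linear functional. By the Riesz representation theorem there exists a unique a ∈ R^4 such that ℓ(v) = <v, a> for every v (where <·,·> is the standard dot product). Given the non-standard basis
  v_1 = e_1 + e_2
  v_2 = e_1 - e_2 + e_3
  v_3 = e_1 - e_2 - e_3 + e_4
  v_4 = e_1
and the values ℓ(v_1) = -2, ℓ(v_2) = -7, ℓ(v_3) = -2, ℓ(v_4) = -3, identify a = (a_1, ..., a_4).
a = (-3, 1, -3, -1)

Write a = (a_1, ..., a_4) in the standard basis. For each basis vector v_i, ℓ(v_i) = <v_i, a> is a linear equation in the a_j's. Collect the n equations into a matrix system V a = ℓ, where row i of V is v_i (expressed in the standard basis). Since V is invertible (lower-triangular with 1s on the diagonal, up to permutation), solve by back-substitution:
  V =
[[1, 1, 0, 0],
 [1, -1, 1, 0],
 [1, -1, -1, 1],
 [1, 0, 0, 0]]
  V a = (-2, -7, -2, -3)
Solving gives a = (-3, 1, -3, -1).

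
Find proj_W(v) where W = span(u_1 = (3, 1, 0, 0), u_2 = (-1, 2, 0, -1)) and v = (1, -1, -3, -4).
proj_W(v) = (27/59, 37/59, 0, -12/59)

Set up U = [u_1 | ... | u_2] ∈ R^(4×2). The projector onto W = col(U) is P = U (U^T U)^(-1) U^T.
Compute U^T U =
  [10, -1]
  [-1, 6],
and U^T v = (2, 1).
Solve U^T U · c = U^T v for the coefficients: c = (13/59, 12/59). The projection is proj_W(v) = U c.
Check: (v - proj_W(v)) · u_1 = 0  (should be 0).
Check: (v - proj_W(v)) · u_2 = 0  (should be 0).
Result: proj_W(v) = (27/59, 37/59, 0, -12/59).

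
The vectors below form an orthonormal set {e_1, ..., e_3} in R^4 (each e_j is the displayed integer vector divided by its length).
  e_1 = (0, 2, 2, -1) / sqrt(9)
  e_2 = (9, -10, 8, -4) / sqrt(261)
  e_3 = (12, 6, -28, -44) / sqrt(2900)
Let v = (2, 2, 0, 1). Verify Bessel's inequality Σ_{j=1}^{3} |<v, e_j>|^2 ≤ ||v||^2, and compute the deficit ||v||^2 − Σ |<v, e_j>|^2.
Σ |<v, e_j>|^2 = 29/25; ||v||^2 = 9; deficit = 196/25

Write each e_j = u_j / sqrt(<u_j, u_j>) where u_j is the displayed integer vector. Then <v, e_j> = <v, u_j> / sqrt(<u_j, u_j>), so |<v, e_j>|^2 = <v, u_j>^2 / <u_j, u_j>.
Coefficients: <v, e_1> = 3/sqrt(9), <v, e_2> = -6/sqrt(261), <v, e_3> = -8/sqrt(2900).
Square and sum: Σ |<v, e_j>|^2 = 29/25.
Compute ||v||^2 = v·v = 9.
Deficit = 9 − 29/25 = 196/25 ≥ 0, confirming Bessel's inequality. (The deficit equals ||v − Σ <v,e_j> e_j||^2, the squared distance from v to span{e_j}.)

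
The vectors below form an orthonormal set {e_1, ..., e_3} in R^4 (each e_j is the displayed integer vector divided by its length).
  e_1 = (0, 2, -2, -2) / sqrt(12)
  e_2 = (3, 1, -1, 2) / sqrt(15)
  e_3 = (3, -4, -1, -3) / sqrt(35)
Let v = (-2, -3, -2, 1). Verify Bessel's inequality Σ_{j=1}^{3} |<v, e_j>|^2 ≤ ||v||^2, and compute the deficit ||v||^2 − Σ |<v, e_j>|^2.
Σ |<v, e_j>|^2 = 26/7; ||v||^2 = 18; deficit = 100/7

Write each e_j = u_j / sqrt(<u_j, u_j>) where u_j is the displayed integer vector. Then <v, e_j> = <v, u_j> / sqrt(<u_j, u_j>), so |<v, e_j>|^2 = <v, u_j>^2 / <u_j, u_j>.
Coefficients: <v, e_1> = -4/sqrt(12), <v, e_2> = -5/sqrt(15), <v, e_3> = 5/sqrt(35).
Square and sum: Σ |<v, e_j>|^2 = 26/7.
Compute ||v||^2 = v·v = 18.
Deficit = 18 − 26/7 = 100/7 ≥ 0, confirming Bessel's inequality. (The deficit equals ||v − Σ <v,e_j> e_j||^2, the squared distance from v to span{e_j}.)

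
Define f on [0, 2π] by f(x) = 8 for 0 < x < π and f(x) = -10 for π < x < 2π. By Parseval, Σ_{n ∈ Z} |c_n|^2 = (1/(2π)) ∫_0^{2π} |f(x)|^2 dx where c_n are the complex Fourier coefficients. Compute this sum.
Σ |c_n|^2 = 82

Parseval equates the L^2 energy of f (normalised by 1/(2π)) with the ℓ^2 sum of its Fourier coefficients: (1/(2π)) ∫_0^{2π} |f|^2 = Σ |c_n|^2.
Compute the left side: (1/(2π)) [∫_0^π 8^2 dx + ∫_π^{2π} (-10)^2 dx] = (1/(2π)) · (64π + 100π) = (64 + 100)/2 = 82.
So Σ_{n ∈ Z} |c_n|^2 = 82.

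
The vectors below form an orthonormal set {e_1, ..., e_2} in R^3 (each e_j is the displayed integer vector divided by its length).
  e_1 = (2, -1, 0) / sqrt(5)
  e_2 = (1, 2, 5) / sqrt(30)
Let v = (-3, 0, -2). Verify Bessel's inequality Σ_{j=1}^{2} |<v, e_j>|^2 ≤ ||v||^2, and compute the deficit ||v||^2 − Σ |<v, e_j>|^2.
Σ |<v, e_j>|^2 = 77/6; ||v||^2 = 13; deficit = 1/6

Write each e_j = u_j / sqrt(<u_j, u_j>) where u_j is the displayed integer vector. Then <v, e_j> = <v, u_j> / sqrt(<u_j, u_j>), so |<v, e_j>|^2 = <v, u_j>^2 / <u_j, u_j>.
Coefficients: <v, e_1> = -6/sqrt(5), <v, e_2> = -13/sqrt(30).
Square and sum: Σ |<v, e_j>|^2 = 77/6.
Compute ||v||^2 = v·v = 13.
Deficit = 13 − 77/6 = 1/6 ≥ 0, confirming Bessel's inequality. (The deficit equals ||v − Σ <v,e_j> e_j||^2, the squared distance from v to span{e_j}.)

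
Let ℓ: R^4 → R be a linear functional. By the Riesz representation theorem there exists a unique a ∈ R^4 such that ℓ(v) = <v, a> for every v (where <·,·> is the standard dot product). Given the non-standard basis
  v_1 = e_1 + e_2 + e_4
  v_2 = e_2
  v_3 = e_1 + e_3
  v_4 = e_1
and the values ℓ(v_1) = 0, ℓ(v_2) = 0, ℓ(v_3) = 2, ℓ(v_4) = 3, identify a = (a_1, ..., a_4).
a = (3, 0, -1, -3)

Write a = (a_1, ..., a_4) in the standard basis. For each basis vector v_i, ℓ(v_i) = <v_i, a> is a linear equation in the a_j's. Collect the n equations into a matrix system V a = ℓ, where row i of V is v_i (expressed in the standard basis). Since V is invertible (lower-triangular with 1s on the diagonal, up to permutation), solve by back-substitution:
  V =
[[1, 1, 0, 1],
 [0, 1, 0, 0],
 [1, 0, 1, 0],
 [1, 0, 0, 0]]
  V a = (0, 0, 2, 3)
Solving gives a = (3, 0, -1, -3).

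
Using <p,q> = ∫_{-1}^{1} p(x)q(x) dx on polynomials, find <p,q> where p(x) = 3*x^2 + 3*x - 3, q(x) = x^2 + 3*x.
<p,q> = 26/5

Expand the product: p(x)·q(x) = 3*x^4 + 12*x^3 + 6*x^2 - 9*x.
∫_{-1}^{1} of each monomial x^k gives [2/(k+1) if k even, 0 if k odd]. Integrating term-by-term (or equivalently evaluating the antiderivative F(x) = 3*x^5/5 + 3*x^4 + 2*x^3 - 9*x^2/2 at the endpoints):
  F(1) − F(−1) = 11/10 − (-41/10) = 26/5.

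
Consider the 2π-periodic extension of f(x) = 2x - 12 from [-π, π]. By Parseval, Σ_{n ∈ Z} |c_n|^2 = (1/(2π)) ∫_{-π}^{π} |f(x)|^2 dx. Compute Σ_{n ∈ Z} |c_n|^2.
Σ |c_n|^2 = 4π^2/3 + 144

Expand and integrate term by term over [-π, π]:
  ∫ (2x)^2 dx = 4·(2π^3/3); ∫ 2·2·(-12)·x dx = 0 (odd integrand); ∫ (-12)^2 dx = 144·2π.
So (1/(2π)) ∫_{-π}^{π} (2x - 12)^2 dx = 4π^2/3 + 144 = 4π^2/3 + 144.
Parseval ⇒ Σ |c_n|^2 = 4π^2/3 + 144.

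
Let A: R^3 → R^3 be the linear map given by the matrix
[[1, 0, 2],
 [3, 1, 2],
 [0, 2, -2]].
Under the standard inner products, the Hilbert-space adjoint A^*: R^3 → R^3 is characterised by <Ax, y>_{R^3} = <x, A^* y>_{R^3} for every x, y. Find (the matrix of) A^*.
A^* = A^T =
[[1, 3, 0],
 [0, 1, 2],
 [2, 2, -2]]

For real matrices with standard dot products, the defining identity <Ax, y> = <x, A^* y> gives (Ax)^T y = x^T (A^*) y, i.e. x^T A^T y = x^T (A^*) y. Since this holds for all x, y, we must have A^* = A^T. Therefore
A^* =
[[1, 3, 0],
 [0, 1, 2],
 [2, 2, -2]].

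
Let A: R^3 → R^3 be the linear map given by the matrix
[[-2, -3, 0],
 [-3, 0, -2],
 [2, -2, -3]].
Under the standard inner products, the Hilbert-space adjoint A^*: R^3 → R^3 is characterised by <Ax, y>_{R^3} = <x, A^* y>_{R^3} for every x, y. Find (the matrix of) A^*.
A^* = A^T =
[[-2, -3, 2],
 [-3, 0, -2],
 [0, -2, -3]]

For real matrices with standard dot products, the defining identity <Ax, y> = <x, A^* y> gives (Ax)^T y = x^T (A^*) y, i.e. x^T A^T y = x^T (A^*) y. Since this holds for all x, y, we must have A^* = A^T. Therefore
A^* =
[[-2, -3, 2],
 [-3, 0, -2],
 [0, -2, -3]].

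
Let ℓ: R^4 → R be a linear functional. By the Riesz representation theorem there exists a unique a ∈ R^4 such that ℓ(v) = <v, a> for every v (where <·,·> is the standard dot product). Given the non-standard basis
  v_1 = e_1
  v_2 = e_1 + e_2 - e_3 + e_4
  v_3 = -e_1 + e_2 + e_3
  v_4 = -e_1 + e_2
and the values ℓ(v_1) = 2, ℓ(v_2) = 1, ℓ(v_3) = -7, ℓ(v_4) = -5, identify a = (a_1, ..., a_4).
a = (2, -3, -2, 0)

Write a = (a_1, ..., a_4) in the standard basis. For each basis vector v_i, ℓ(v_i) = <v_i, a> is a linear equation in the a_j's. Collect the n equations into a matrix system V a = ℓ, where row i of V is v_i (expressed in the standard basis). Since V is invertible (lower-triangular with 1s on the diagonal, up to permutation), solve by back-substitution:
  V =
[[1, 0, 0, 0],
 [1, 1, -1, 1],
 [-1, 1, 1, 0],
 [-1, 1, 0, 0]]
  V a = (2, 1, -7, -5)
Solving gives a = (2, -3, -2, 0).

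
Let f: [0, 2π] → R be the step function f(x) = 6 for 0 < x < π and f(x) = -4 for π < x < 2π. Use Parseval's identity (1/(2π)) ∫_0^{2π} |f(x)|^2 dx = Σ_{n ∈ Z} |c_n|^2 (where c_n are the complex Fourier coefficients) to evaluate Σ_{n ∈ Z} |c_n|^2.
Σ |c_n|^2 = 26

Parseval equates the L^2 energy of f (normalised by 1/(2π)) with the ℓ^2 sum of its Fourier coefficients: (1/(2π)) ∫_0^{2π} |f|^2 = Σ |c_n|^2.
Compute the left side: (1/(2π)) [∫_0^π 6^2 dx + ∫_π^{2π} (-4)^2 dx] = (1/(2π)) · (36π + 16π) = (36 + 16)/2 = 26.
So Σ_{n ∈ Z} |c_n|^2 = 26.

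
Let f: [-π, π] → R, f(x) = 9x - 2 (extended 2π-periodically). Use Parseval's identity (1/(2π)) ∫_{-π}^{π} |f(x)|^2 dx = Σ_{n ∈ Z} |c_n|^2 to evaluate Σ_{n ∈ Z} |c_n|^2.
Σ |c_n|^2 = 27π^2 + 4

Expand and integrate term by term over [-π, π]:
  ∫ (9x)^2 dx = 81·(2π^3/3); ∫ 2·9·(-2)·x dx = 0 (odd integrand); ∫ (-2)^2 dx = 4·2π.
So (1/(2π)) ∫_{-π}^{π} (9x - 2)^2 dx = 81π^2/3 + 4 = 27π^2 + 4.
Parseval ⇒ Σ |c_n|^2 = 27π^2 + 4.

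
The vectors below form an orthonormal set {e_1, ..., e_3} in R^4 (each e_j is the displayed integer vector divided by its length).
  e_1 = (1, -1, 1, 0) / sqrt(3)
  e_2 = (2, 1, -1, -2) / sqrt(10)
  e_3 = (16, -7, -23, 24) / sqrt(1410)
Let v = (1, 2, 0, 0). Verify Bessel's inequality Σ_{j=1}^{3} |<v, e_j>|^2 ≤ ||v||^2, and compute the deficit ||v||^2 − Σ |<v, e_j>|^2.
Σ |<v, e_j>|^2 = 91/47; ||v||^2 = 5; deficit = 144/47

Write each e_j = u_j / sqrt(<u_j, u_j>) where u_j is the displayed integer vector. Then <v, e_j> = <v, u_j> / sqrt(<u_j, u_j>), so |<v, e_j>|^2 = <v, u_j>^2 / <u_j, u_j>.
Coefficients: <v, e_1> = -1/sqrt(3), <v, e_2> = 4/sqrt(10), <v, e_3> = 2/sqrt(1410).
Square and sum: Σ |<v, e_j>|^2 = 91/47.
Compute ||v||^2 = v·v = 5.
Deficit = 5 − 91/47 = 144/47 ≥ 0, confirming Bessel's inequality. (The deficit equals ||v − Σ <v,e_j> e_j||^2, the squared distance from v to span{e_j}.)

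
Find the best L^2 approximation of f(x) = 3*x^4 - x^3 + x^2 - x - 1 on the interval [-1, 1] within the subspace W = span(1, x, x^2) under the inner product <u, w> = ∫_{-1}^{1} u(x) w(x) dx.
g(x) = 25*x^2/7 - 8*x/5 - 44/35

The best approximation g ∈ W is the orthogonal projection of f onto W. Writing g = a_0 + a_1 x + a_2 x^2, the coefficients solve the normal equations G · a = b where
  G_{ij} = <φ_i, φ_j> and b_i = <f, φ_i>, with φ_0 = 1, φ_1 = x, φ_2 = x^2.
G =
  [2, 0, 2/3]
  [0, 2/3, 0]
  [2/3, 0, 2/5],
b = (-2/15, -16/15, 62/105).
Solving gives a_0 = -44/35, a_1 = -8/5, a_2 = 25/7, so
  g(x) = 25*x^2/7 - 8*x/5 - 44/35.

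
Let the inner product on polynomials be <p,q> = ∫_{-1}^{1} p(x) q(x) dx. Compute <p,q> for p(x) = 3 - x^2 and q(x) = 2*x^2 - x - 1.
<p,q> = -32/15

Expand the product: p(x)·q(x) = -2*x^4 + x^3 + 7*x^2 - 3*x - 3.
∫_{-1}^{1} of each monomial x^k gives [2/(k+1) if k even, 0 if k odd]. Integrating term-by-term (or equivalently evaluating the antiderivative F(x) = -2*x^5/5 + x^4/4 + 7*x^3/3 - 3*x^2/2 - 3*x at the endpoints):
  F(1) − F(−1) = -139/60 − (-11/60) = -32/15.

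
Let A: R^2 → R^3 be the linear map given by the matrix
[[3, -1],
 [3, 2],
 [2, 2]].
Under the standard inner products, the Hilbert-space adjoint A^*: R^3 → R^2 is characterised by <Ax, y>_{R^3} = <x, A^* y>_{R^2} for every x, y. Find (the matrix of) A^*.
A^* = A^T =
[[3, 3, 2],
 [-1, 2, 2]]

For real matrices with standard dot products, the defining identity <Ax, y> = <x, A^* y> gives (Ax)^T y = x^T (A^*) y, i.e. x^T A^T y = x^T (A^*) y. Since this holds for all x, y, we must have A^* = A^T. Therefore
A^* =
[[3, 3, 2],
 [-1, 2, 2]].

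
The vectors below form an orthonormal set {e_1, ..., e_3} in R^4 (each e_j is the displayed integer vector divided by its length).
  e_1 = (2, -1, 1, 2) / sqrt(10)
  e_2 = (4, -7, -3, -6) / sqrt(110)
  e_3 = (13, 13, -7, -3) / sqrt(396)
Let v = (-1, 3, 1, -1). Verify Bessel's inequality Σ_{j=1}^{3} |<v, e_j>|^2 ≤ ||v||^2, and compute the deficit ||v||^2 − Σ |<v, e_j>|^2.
Σ |<v, e_j>|^2 = 83/9; ||v||^2 = 12; deficit = 25/9

Write each e_j = u_j / sqrt(<u_j, u_j>) where u_j is the displayed integer vector. Then <v, e_j> = <v, u_j> / sqrt(<u_j, u_j>), so |<v, e_j>|^2 = <v, u_j>^2 / <u_j, u_j>.
Coefficients: <v, e_1> = -6/sqrt(10), <v, e_2> = -22/sqrt(110), <v, e_3> = 22/sqrt(396).
Square and sum: Σ |<v, e_j>|^2 = 83/9.
Compute ||v||^2 = v·v = 12.
Deficit = 12 − 83/9 = 25/9 ≥ 0, confirming Bessel's inequality. (The deficit equals ||v − Σ <v,e_j> e_j||^2, the squared distance from v to span{e_j}.)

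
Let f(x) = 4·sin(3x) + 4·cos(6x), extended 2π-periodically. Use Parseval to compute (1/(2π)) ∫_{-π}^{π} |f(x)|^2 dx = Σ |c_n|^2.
Σ |c_n|^2 = 16

Expand |f|^2 and use orthogonality of {sin(nx), cos(mx)} on [-π, π]:
  ∫_{-π}^{π} sin(nx)^2 dx = π, ∫ cos(mx)^2 dx = π, and cross terms integrate to 0.
So ∫_{-π}^{π} f(x)^2 dx = 4^2 · π + 4^2 · π = (16 + 16)π.
Divide by 2π: (16 + 16)/2 = 16.
By Parseval, this equals Σ |c_n|^2.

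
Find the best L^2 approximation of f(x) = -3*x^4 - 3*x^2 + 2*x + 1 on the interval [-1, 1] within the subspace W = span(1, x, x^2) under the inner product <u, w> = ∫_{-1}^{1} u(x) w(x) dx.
g(x) = -39*x^2/7 + 2*x + 44/35

The best approximation g ∈ W is the orthogonal projection of f onto W. Writing g = a_0 + a_1 x + a_2 x^2, the coefficients solve the normal equations G · a = b where
  G_{ij} = <φ_i, φ_j> and b_i = <f, φ_i>, with φ_0 = 1, φ_1 = x, φ_2 = x^2.
G =
  [2, 0, 2/3]
  [0, 2/3, 0]
  [2/3, 0, 2/5],
b = (-6/5, 4/3, -146/105).
Solving gives a_0 = 44/35, a_1 = 2, a_2 = -39/7, so
  g(x) = -39*x^2/7 + 2*x + 44/35.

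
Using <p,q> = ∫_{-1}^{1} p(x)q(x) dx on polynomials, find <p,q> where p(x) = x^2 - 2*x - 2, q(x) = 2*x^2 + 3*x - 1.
<p,q> = -38/15

Expand the product: p(x)·q(x) = 2*x^4 - x^3 - 11*x^2 - 4*x + 2.
∫_{-1}^{1} of each monomial x^k gives [2/(k+1) if k even, 0 if k odd]. Integrating term-by-term (or equivalently evaluating the antiderivative F(x) = 2*x^5/5 - x^4/4 - 11*x^3/3 - 2*x^2 + 2*x at the endpoints):
  F(1) − F(−1) = -211/60 − (-59/60) = -38/15.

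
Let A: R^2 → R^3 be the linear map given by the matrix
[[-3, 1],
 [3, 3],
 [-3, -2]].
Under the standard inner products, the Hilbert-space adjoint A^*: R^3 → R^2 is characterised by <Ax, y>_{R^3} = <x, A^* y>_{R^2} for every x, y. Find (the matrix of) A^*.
A^* = A^T =
[[-3, 3, -3],
 [1, 3, -2]]

For real matrices with standard dot products, the defining identity <Ax, y> = <x, A^* y> gives (Ax)^T y = x^T (A^*) y, i.e. x^T A^T y = x^T (A^*) y. Since this holds for all x, y, we must have A^* = A^T. Therefore
A^* =
[[-3, 3, -3],
 [1, 3, -2]].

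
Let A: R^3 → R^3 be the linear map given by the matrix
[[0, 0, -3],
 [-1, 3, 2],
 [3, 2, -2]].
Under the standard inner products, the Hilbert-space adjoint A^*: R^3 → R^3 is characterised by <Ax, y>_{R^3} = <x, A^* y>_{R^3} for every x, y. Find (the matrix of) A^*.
A^* = A^T =
[[0, -1, 3],
 [0, 3, 2],
 [-3, 2, -2]]

For real matrices with standard dot products, the defining identity <Ax, y> = <x, A^* y> gives (Ax)^T y = x^T (A^*) y, i.e. x^T A^T y = x^T (A^*) y. Since this holds for all x, y, we must have A^* = A^T. Therefore
A^* =
[[0, -1, 3],
 [0, 3, 2],
 [-3, 2, -2]].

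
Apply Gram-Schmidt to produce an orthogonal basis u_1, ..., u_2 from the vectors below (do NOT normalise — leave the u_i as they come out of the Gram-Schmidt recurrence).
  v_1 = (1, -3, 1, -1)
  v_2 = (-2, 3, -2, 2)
Orthogonal basis:
  u_1 = (1, -3, 1, -1)
  u_2 = (-3/4, -3/4, -3/4, 3/4)

Apply the Gram-Schmidt recurrence
  u_1 = v_1
  u_i = v_i − Σ_{j<i} ((v_i · u_j) / (u_j · u_j)) · u_j.

Step by step this gives:
  u_1 = (1, -3, 1, -1)
  u_2 = (-3/4, -3/4, -3/4, 3/4)

Orthogonality check:
  u_2 · u_1 = 0 (should be 0)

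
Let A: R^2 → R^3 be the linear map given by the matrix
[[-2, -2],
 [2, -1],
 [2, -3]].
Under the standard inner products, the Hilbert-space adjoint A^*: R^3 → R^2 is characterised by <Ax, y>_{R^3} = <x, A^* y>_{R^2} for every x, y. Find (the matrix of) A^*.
A^* = A^T =
[[-2, 2, 2],
 [-2, -1, -3]]

For real matrices with standard dot products, the defining identity <Ax, y> = <x, A^* y> gives (Ax)^T y = x^T (A^*) y, i.e. x^T A^T y = x^T (A^*) y. Since this holds for all x, y, we must have A^* = A^T. Therefore
A^* =
[[-2, 2, 2],
 [-2, -1, -3]].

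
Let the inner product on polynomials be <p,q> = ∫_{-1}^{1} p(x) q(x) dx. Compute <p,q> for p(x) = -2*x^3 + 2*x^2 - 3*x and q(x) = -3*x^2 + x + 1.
<p,q> = -58/15

Expand the product: p(x)·q(x) = 6*x^5 - 8*x^4 + 9*x^3 - x^2 - 3*x.
∫_{-1}^{1} of each monomial x^k gives [2/(k+1) if k even, 0 if k odd]. Integrating term-by-term (or equivalently evaluating the antiderivative F(x) = x^6 - 8*x^5/5 + 9*x^4/4 - x^3/3 - 3*x^2/2 at the endpoints):
  F(1) − F(−1) = -11/60 − (221/60) = -58/15.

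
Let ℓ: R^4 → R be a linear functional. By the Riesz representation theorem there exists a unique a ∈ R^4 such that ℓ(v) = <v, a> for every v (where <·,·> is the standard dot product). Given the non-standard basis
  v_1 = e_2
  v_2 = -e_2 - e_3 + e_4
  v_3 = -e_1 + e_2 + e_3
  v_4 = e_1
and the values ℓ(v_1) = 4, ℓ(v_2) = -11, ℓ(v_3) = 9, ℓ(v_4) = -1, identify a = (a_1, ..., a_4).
a = (-1, 4, 4, -3)

Write a = (a_1, ..., a_4) in the standard basis. For each basis vector v_i, ℓ(v_i) = <v_i, a> is a linear equation in the a_j's. Collect the n equations into a matrix system V a = ℓ, where row i of V is v_i (expressed in the standard basis). Since V is invertible (lower-triangular with 1s on the diagonal, up to permutation), solve by back-substitution:
  V =
[[0, 1, 0, 0],
 [0, -1, -1, 1],
 [-1, 1, 1, 0],
 [1, 0, 0, 0]]
  V a = (4, -11, 9, -1)
Solving gives a = (-1, 4, 4, -3).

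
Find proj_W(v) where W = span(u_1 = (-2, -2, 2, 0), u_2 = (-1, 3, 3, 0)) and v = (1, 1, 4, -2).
proj_W(v) = (-8/7, 12/7, 18/7, 0)

Set up U = [u_1 | ... | u_2] ∈ R^(4×2). The projector onto W = col(U) is P = U (U^T U)^(-1) U^T.
Compute U^T U =
  [12, 2]
  [2, 19],
and U^T v = (4, 14).
Solve U^T U · c = U^T v for the coefficients: c = (3/14, 5/7). The projection is proj_W(v) = U c.
Check: (v - proj_W(v)) · u_1 = 0  (should be 0).
Check: (v - proj_W(v)) · u_2 = 0  (should be 0).
Result: proj_W(v) = (-8/7, 12/7, 18/7, 0).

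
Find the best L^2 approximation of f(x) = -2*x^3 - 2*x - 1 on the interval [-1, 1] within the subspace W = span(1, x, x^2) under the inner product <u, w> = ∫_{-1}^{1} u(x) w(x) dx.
g(x) = -16*x/5 - 1

The best approximation g ∈ W is the orthogonal projection of f onto W. Writing g = a_0 + a_1 x + a_2 x^2, the coefficients solve the normal equations G · a = b where
  G_{ij} = <φ_i, φ_j> and b_i = <f, φ_i>, with φ_0 = 1, φ_1 = x, φ_2 = x^2.
G =
  [2, 0, 2/3]
  [0, 2/3, 0]
  [2/3, 0, 2/5],
b = (-2, -32/15, -2/3).
Solving gives a_0 = -1, a_1 = -16/5, a_2 = 0, so
  g(x) = -16*x/5 - 1.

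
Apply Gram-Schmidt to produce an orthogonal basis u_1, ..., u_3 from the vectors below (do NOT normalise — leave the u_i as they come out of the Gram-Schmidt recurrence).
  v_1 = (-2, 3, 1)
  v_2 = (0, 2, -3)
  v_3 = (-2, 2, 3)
Orthogonal basis:
  u_1 = (-2, 3, 1)
  u_2 = (3/7, 19/14, -45/14)
  u_3 = (22/173, 12/173, 8/173)

Apply the Gram-Schmidt recurrence
  u_1 = v_1
  u_i = v_i − Σ_{j<i} ((v_i · u_j) / (u_j · u_j)) · u_j.

Step by step this gives:
  u_1 = (-2, 3, 1)
  u_2 = (3/7, 19/14, -45/14)
  u_3 = (22/173, 12/173, 8/173)

Orthogonality check:
  u_2 · u_1 = 0 (should be 0)
  u_3 · u_1 = 0 (should be 0)
  u_3 · u_2 = 0 (should be 0)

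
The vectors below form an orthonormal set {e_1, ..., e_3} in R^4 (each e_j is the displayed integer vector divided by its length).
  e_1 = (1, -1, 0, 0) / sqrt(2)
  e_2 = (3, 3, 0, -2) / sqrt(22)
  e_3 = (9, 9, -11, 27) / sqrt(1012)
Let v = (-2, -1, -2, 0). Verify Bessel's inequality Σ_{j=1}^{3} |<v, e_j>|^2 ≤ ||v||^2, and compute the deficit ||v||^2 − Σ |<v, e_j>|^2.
Σ |<v, e_j>|^2 = 387/92; ||v||^2 = 9; deficit = 441/92

Write each e_j = u_j / sqrt(<u_j, u_j>) where u_j is the displayed integer vector. Then <v, e_j> = <v, u_j> / sqrt(<u_j, u_j>), so |<v, e_j>|^2 = <v, u_j>^2 / <u_j, u_j>.
Coefficients: <v, e_1> = -1/sqrt(2), <v, e_2> = -9/sqrt(22), <v, e_3> = -5/sqrt(1012).
Square and sum: Σ |<v, e_j>|^2 = 387/92.
Compute ||v||^2 = v·v = 9.
Deficit = 9 − 387/92 = 441/92 ≥ 0, confirming Bessel's inequality. (The deficit equals ||v − Σ <v,e_j> e_j||^2, the squared distance from v to span{e_j}.)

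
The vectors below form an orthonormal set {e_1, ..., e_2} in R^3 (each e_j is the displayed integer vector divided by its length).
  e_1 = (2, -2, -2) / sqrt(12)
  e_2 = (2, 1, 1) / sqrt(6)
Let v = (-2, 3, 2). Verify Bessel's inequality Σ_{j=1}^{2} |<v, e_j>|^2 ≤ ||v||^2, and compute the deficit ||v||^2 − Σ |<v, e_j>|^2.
Σ |<v, e_j>|^2 = 33/2; ||v||^2 = 17; deficit = 1/2

Write each e_j = u_j / sqrt(<u_j, u_j>) where u_j is the displayed integer vector. Then <v, e_j> = <v, u_j> / sqrt(<u_j, u_j>), so |<v, e_j>|^2 = <v, u_j>^2 / <u_j, u_j>.
Coefficients: <v, e_1> = -14/sqrt(12), <v, e_2> = 1/sqrt(6).
Square and sum: Σ |<v, e_j>|^2 = 33/2.
Compute ||v||^2 = v·v = 17.
Deficit = 17 − 33/2 = 1/2 ≥ 0, confirming Bessel's inequality. (The deficit equals ||v − Σ <v,e_j> e_j||^2, the squared distance from v to span{e_j}.)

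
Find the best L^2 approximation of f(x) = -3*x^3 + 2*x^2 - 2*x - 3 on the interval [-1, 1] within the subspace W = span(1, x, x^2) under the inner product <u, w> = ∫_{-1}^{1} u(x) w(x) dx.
g(x) = 2*x^2 - 19*x/5 - 3

The best approximation g ∈ W is the orthogonal projection of f onto W. Writing g = a_0 + a_1 x + a_2 x^2, the coefficients solve the normal equations G · a = b where
  G_{ij} = <φ_i, φ_j> and b_i = <f, φ_i>, with φ_0 = 1, φ_1 = x, φ_2 = x^2.
G =
  [2, 0, 2/3]
  [0, 2/3, 0]
  [2/3, 0, 2/5],
b = (-14/3, -38/15, -6/5).
Solving gives a_0 = -3, a_1 = -19/5, a_2 = 2, so
  g(x) = 2*x^2 - 19*x/5 - 3.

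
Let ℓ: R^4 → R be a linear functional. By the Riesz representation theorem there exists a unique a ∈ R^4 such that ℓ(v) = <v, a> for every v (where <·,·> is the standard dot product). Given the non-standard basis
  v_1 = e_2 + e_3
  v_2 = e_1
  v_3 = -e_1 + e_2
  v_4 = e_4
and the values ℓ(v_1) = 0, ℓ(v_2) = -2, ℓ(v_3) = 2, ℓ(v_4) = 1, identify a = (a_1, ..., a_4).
a = (-2, 0, 0, 1)

Write a = (a_1, ..., a_4) in the standard basis. For each basis vector v_i, ℓ(v_i) = <v_i, a> is a linear equation in the a_j's. Collect the n equations into a matrix system V a = ℓ, where row i of V is v_i (expressed in the standard basis). Since V is invertible (lower-triangular with 1s on the diagonal, up to permutation), solve by back-substitution:
  V =
[[0, 1, 1, 0],
 [1, 0, 0, 0],
 [-1, 1, 0, 0],
 [0, 0, 0, 1]]
  V a = (0, -2, 2, 1)
Solving gives a = (-2, 0, 0, 1).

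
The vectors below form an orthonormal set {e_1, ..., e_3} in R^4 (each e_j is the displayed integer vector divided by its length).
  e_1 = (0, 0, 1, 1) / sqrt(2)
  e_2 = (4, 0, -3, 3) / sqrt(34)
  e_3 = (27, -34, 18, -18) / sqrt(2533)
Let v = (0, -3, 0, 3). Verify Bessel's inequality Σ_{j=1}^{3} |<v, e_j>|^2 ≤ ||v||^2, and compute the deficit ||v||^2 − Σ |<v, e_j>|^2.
Σ |<v, e_j>|^2 = 1161/149; ||v||^2 = 18; deficit = 1521/149

Write each e_j = u_j / sqrt(<u_j, u_j>) where u_j is the displayed integer vector. Then <v, e_j> = <v, u_j> / sqrt(<u_j, u_j>), so |<v, e_j>|^2 = <v, u_j>^2 / <u_j, u_j>.
Coefficients: <v, e_1> = 3/sqrt(2), <v, e_2> = 9/sqrt(34), <v, e_3> = 48/sqrt(2533).
Square and sum: Σ |<v, e_j>|^2 = 1161/149.
Compute ||v||^2 = v·v = 18.
Deficit = 18 − 1161/149 = 1521/149 ≥ 0, confirming Bessel's inequality. (The deficit equals ||v − Σ <v,e_j> e_j||^2, the squared distance from v to span{e_j}.)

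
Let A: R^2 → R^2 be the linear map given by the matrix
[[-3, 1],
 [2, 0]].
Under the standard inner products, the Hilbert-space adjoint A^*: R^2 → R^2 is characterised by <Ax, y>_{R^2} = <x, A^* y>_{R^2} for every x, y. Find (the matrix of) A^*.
A^* = A^T =
[[-3, 2],
 [1, 0]]

For real matrices with standard dot products, the defining identity <Ax, y> = <x, A^* y> gives (Ax)^T y = x^T (A^*) y, i.e. x^T A^T y = x^T (A^*) y. Since this holds for all x, y, we must have A^* = A^T. Therefore
A^* =
[[-3, 2],
 [1, 0]].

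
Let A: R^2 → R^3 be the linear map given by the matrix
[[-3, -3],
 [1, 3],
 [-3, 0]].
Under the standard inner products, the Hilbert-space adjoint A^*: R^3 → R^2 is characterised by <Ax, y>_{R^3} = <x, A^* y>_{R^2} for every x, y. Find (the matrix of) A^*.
A^* = A^T =
[[-3, 1, -3],
 [-3, 3, 0]]

For real matrices with standard dot products, the defining identity <Ax, y> = <x, A^* y> gives (Ax)^T y = x^T (A^*) y, i.e. x^T A^T y = x^T (A^*) y. Since this holds for all x, y, we must have A^* = A^T. Therefore
A^* =
[[-3, 1, -3],
 [-3, 3, 0]].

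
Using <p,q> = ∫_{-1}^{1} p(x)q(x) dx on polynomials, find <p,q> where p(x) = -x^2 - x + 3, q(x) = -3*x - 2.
<p,q> = -26/3

Expand the product: p(x)·q(x) = 3*x^3 + 5*x^2 - 7*x - 6.
∫_{-1}^{1} of each monomial x^k gives [2/(k+1) if k even, 0 if k odd]. Integrating term-by-term (or equivalently evaluating the antiderivative F(x) = 3*x^4/4 + 5*x^3/3 - 7*x^2/2 - 6*x at the endpoints):
  F(1) − F(−1) = -85/12 − (19/12) = -26/3.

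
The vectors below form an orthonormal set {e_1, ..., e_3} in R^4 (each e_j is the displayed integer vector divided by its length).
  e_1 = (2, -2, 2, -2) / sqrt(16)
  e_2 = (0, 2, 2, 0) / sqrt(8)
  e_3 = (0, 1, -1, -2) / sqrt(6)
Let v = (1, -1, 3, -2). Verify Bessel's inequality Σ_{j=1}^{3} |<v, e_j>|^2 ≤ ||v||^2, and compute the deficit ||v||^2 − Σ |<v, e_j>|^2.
Σ |<v, e_j>|^2 = 57/4; ||v||^2 = 15; deficit = 3/4

Write each e_j = u_j / sqrt(<u_j, u_j>) where u_j is the displayed integer vector. Then <v, e_j> = <v, u_j> / sqrt(<u_j, u_j>), so |<v, e_j>|^2 = <v, u_j>^2 / <u_j, u_j>.
Coefficients: <v, e_1> = 14/sqrt(16), <v, e_2> = 4/sqrt(8), <v, e_3> = 0/sqrt(6).
Square and sum: Σ |<v, e_j>|^2 = 57/4.
Compute ||v||^2 = v·v = 15.
Deficit = 15 − 57/4 = 3/4 ≥ 0, confirming Bessel's inequality. (The deficit equals ||v − Σ <v,e_j> e_j||^2, the squared distance from v to span{e_j}.)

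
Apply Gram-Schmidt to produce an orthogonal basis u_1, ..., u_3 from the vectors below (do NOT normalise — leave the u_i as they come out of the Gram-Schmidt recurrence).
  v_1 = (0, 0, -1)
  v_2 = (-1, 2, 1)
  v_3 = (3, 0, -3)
Orthogonal basis:
  u_1 = (0, 0, -1)
  u_2 = (-1, 2, 0)
  u_3 = (12/5, 6/5, 0)

Apply the Gram-Schmidt recurrence
  u_1 = v_1
  u_i = v_i − Σ_{j<i} ((v_i · u_j) / (u_j · u_j)) · u_j.

Step by step this gives:
  u_1 = (0, 0, -1)
  u_2 = (-1, 2, 0)
  u_3 = (12/5, 6/5, 0)

Orthogonality check:
  u_2 · u_1 = 0 (should be 0)
  u_3 · u_1 = 0 (should be 0)
  u_3 · u_2 = 0 (should be 0)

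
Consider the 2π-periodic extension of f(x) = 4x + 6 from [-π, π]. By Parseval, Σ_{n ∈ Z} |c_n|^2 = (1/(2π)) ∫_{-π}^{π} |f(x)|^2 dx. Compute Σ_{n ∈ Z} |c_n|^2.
Σ |c_n|^2 = 16π^2/3 + 36

Expand and integrate term by term over [-π, π]:
  ∫ (4x)^2 dx = 16·(2π^3/3); ∫ 2·4·(6)·x dx = 0 (odd integrand); ∫ 6^2 dx = 36·2π.
So (1/(2π)) ∫_{-π}^{π} (4x + 6)^2 dx = 16π^2/3 + 36 = 16π^2/3 + 36.
Parseval ⇒ Σ |c_n|^2 = 16π^2/3 + 36.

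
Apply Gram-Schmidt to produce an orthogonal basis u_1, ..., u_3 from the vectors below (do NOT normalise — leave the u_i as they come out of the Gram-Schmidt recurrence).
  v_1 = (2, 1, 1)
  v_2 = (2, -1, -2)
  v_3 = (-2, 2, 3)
Orthogonal basis:
  u_1 = (2, 1, 1)
  u_2 = (5/3, -7/6, -13/6)
  u_3 = (-2/53, 12/53, -8/53)

Apply the Gram-Schmidt recurrence
  u_1 = v_1
  u_i = v_i − Σ_{j<i} ((v_i · u_j) / (u_j · u_j)) · u_j.

Step by step this gives:
  u_1 = (2, 1, 1)
  u_2 = (5/3, -7/6, -13/6)
  u_3 = (-2/53, 12/53, -8/53)

Orthogonality check:
  u_2 · u_1 = 0 (should be 0)
  u_3 · u_1 = 0 (should be 0)
  u_3 · u_2 = 0 (should be 0)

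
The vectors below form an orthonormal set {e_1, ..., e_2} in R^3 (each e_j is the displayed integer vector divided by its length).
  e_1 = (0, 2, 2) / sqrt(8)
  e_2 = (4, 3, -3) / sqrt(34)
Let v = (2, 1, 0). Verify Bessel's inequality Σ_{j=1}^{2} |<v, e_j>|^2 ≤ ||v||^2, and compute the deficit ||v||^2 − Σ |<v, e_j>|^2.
Σ |<v, e_j>|^2 = 69/17; ||v||^2 = 5; deficit = 16/17

Write each e_j = u_j / sqrt(<u_j, u_j>) where u_j is the displayed integer vector. Then <v, e_j> = <v, u_j> / sqrt(<u_j, u_j>), so |<v, e_j>|^2 = <v, u_j>^2 / <u_j, u_j>.
Coefficients: <v, e_1> = 2/sqrt(8), <v, e_2> = 11/sqrt(34).
Square and sum: Σ |<v, e_j>|^2 = 69/17.
Compute ||v||^2 = v·v = 5.
Deficit = 5 − 69/17 = 16/17 ≥ 0, confirming Bessel's inequality. (The deficit equals ||v − Σ <v,e_j> e_j||^2, the squared distance from v to span{e_j}.)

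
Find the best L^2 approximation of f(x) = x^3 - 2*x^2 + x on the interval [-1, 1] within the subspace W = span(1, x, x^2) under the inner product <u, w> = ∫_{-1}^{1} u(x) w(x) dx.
g(x) = -2*x^2 + 8*x/5

The best approximation g ∈ W is the orthogonal projection of f onto W. Writing g = a_0 + a_1 x + a_2 x^2, the coefficients solve the normal equations G · a = b where
  G_{ij} = <φ_i, φ_j> and b_i = <f, φ_i>, with φ_0 = 1, φ_1 = x, φ_2 = x^2.
G =
  [2, 0, 2/3]
  [0, 2/3, 0]
  [2/3, 0, 2/5],
b = (-4/3, 16/15, -4/5).
Solving gives a_0 = 0, a_1 = 8/5, a_2 = -2, so
  g(x) = -2*x^2 + 8*x/5.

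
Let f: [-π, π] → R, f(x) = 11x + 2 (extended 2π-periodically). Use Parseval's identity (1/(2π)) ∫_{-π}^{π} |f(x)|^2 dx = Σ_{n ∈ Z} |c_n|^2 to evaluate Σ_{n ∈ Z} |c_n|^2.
Σ |c_n|^2 = 121π^2/3 + 4

Expand and integrate term by term over [-π, π]:
  ∫ (11x)^2 dx = 121·(2π^3/3); ∫ 2·11·(2)·x dx = 0 (odd integrand); ∫ 2^2 dx = 4·2π.
So (1/(2π)) ∫_{-π}^{π} (11x + 2)^2 dx = 121π^2/3 + 4 = 121π^2/3 + 4.
Parseval ⇒ Σ |c_n|^2 = 121π^2/3 + 4.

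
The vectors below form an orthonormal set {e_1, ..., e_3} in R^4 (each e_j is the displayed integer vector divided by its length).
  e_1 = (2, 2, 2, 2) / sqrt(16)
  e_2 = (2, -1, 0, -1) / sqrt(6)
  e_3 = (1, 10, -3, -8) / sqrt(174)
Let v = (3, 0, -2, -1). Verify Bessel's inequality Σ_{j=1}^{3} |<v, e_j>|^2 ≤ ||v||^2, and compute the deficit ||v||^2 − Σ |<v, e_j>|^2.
Σ |<v, e_j>|^2 = 285/29; ||v||^2 = 14; deficit = 121/29

Write each e_j = u_j / sqrt(<u_j, u_j>) where u_j is the displayed integer vector. Then <v, e_j> = <v, u_j> / sqrt(<u_j, u_j>), so |<v, e_j>|^2 = <v, u_j>^2 / <u_j, u_j>.
Coefficients: <v, e_1> = 0/sqrt(16), <v, e_2> = 7/sqrt(6), <v, e_3> = 17/sqrt(174).
Square and sum: Σ |<v, e_j>|^2 = 285/29.
Compute ||v||^2 = v·v = 14.
Deficit = 14 − 285/29 = 121/29 ≥ 0, confirming Bessel's inequality. (The deficit equals ||v − Σ <v,e_j> e_j||^2, the squared distance from v to span{e_j}.)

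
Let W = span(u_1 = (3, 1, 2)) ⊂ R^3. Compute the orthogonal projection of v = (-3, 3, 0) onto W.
proj_W(v) = (-9/7, -3/7, -6/7)

Set up U = [u_1 | ... | u_1] ∈ R^(3×1). The projector onto W = col(U) is P = U (U^T U)^(-1) U^T.
Compute U^T U =
  [14],
and U^T v = (-6).
Solve U^T U · c = U^T v for the coefficients: c = (-3/7). The projection is proj_W(v) = U c.
Check: (v - proj_W(v)) · u_1 = 0  (should be 0).
Result: proj_W(v) = (-9/7, -3/7, -6/7).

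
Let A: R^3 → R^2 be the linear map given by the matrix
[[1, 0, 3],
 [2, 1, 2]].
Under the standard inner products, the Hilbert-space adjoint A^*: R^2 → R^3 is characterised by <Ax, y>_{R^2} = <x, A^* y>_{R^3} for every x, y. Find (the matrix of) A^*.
A^* = A^T =
[[1, 2],
 [0, 1],
 [3, 2]]

For real matrices with standard dot products, the defining identity <Ax, y> = <x, A^* y> gives (Ax)^T y = x^T (A^*) y, i.e. x^T A^T y = x^T (A^*) y. Since this holds for all x, y, we must have A^* = A^T. Therefore
A^* =
[[1, 2],
 [0, 1],
 [3, 2]].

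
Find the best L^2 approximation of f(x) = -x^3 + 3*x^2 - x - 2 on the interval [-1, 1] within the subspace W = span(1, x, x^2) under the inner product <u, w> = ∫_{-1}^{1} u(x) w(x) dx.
g(x) = 3*x^2 - 8*x/5 - 2

The best approximation g ∈ W is the orthogonal projection of f onto W. Writing g = a_0 + a_1 x + a_2 x^2, the coefficients solve the normal equations G · a = b where
  G_{ij} = <φ_i, φ_j> and b_i = <f, φ_i>, with φ_0 = 1, φ_1 = x, φ_2 = x^2.
G =
  [2, 0, 2/3]
  [0, 2/3, 0]
  [2/3, 0, 2/5],
b = (-2, -16/15, -2/15).
Solving gives a_0 = -2, a_1 = -8/5, a_2 = 3, so
  g(x) = 3*x^2 - 8*x/5 - 2.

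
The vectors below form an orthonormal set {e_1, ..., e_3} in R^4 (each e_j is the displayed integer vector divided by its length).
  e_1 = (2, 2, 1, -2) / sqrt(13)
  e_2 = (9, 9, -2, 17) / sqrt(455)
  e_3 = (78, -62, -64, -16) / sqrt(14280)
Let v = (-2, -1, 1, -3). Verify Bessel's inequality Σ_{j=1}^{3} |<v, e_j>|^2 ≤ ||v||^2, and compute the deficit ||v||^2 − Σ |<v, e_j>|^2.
Σ |<v, e_j>|^2 = 1529/102; ||v||^2 = 15; deficit = 1/102

Write each e_j = u_j / sqrt(<u_j, u_j>) where u_j is the displayed integer vector. Then <v, e_j> = <v, u_j> / sqrt(<u_j, u_j>), so |<v, e_j>|^2 = <v, u_j>^2 / <u_j, u_j>.
Coefficients: <v, e_1> = 1/sqrt(13), <v, e_2> = -80/sqrt(455), <v, e_3> = -110/sqrt(14280).
Square and sum: Σ |<v, e_j>|^2 = 1529/102.
Compute ||v||^2 = v·v = 15.
Deficit = 15 − 1529/102 = 1/102 ≥ 0, confirming Bessel's inequality. (The deficit equals ||v − Σ <v,e_j> e_j||^2, the squared distance from v to span{e_j}.)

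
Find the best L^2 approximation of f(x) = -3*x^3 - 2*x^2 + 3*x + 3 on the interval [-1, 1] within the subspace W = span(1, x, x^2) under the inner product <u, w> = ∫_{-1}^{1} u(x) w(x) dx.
g(x) = -2*x^2 + 6*x/5 + 3

The best approximation g ∈ W is the orthogonal projection of f onto W. Writing g = a_0 + a_1 x + a_2 x^2, the coefficients solve the normal equations G · a = b where
  G_{ij} = <φ_i, φ_j> and b_i = <f, φ_i>, with φ_0 = 1, φ_1 = x, φ_2 = x^2.
G =
  [2, 0, 2/3]
  [0, 2/3, 0]
  [2/3, 0, 2/5],
b = (14/3, 4/5, 6/5).
Solving gives a_0 = 3, a_1 = 6/5, a_2 = -2, so
  g(x) = -2*x^2 + 6*x/5 + 3.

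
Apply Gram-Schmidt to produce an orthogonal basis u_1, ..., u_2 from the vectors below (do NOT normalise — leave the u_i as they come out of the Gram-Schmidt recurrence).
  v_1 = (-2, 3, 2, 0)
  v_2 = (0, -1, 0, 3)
Orthogonal basis:
  u_1 = (-2, 3, 2, 0)
  u_2 = (-6/17, -8/17, 6/17, 3)

Apply the Gram-Schmidt recurrence
  u_1 = v_1
  u_i = v_i − Σ_{j<i} ((v_i · u_j) / (u_j · u_j)) · u_j.

Step by step this gives:
  u_1 = (-2, 3, 2, 0)
  u_2 = (-6/17, -8/17, 6/17, 3)

Orthogonality check:
  u_2 · u_1 = 0 (should be 0)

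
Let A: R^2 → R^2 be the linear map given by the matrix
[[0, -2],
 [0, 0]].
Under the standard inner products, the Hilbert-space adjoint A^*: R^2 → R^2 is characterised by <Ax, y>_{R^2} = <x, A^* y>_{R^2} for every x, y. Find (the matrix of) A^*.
A^* = A^T =
[[0, 0],
 [-2, 0]]

For real matrices with standard dot products, the defining identity <Ax, y> = <x, A^* y> gives (Ax)^T y = x^T (A^*) y, i.e. x^T A^T y = x^T (A^*) y. Since this holds for all x, y, we must have A^* = A^T. Therefore
A^* =
[[0, 0],
 [-2, 0]].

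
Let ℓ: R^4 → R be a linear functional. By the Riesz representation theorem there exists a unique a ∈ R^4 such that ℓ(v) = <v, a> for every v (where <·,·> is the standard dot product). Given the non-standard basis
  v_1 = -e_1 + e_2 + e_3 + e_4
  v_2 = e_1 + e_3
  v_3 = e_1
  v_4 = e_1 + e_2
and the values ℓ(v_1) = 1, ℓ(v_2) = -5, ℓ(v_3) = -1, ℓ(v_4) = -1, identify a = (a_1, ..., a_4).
a = (-1, 0, -4, 4)

Write a = (a_1, ..., a_4) in the standard basis. For each basis vector v_i, ℓ(v_i) = <v_i, a> is a linear equation in the a_j's. Collect the n equations into a matrix system V a = ℓ, where row i of V is v_i (expressed in the standard basis). Since V is invertible (lower-triangular with 1s on the diagonal, up to permutation), solve by back-substitution:
  V =
[[-1, 1, 1, 1],
 [1, 0, 1, 0],
 [1, 0, 0, 0],
 [1, 1, 0, 0]]
  V a = (1, -5, -1, -1)
Solving gives a = (-1, 0, -4, 4).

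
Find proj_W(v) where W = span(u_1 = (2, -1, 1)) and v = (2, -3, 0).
proj_W(v) = (7/3, -7/6, 7/6)

Set up U = [u_1 | ... | u_1] ∈ R^(3×1). The projector onto W = col(U) is P = U (U^T U)^(-1) U^T.
Compute U^T U =
  [6],
and U^T v = (7).
Solve U^T U · c = U^T v for the coefficients: c = (7/6). The projection is proj_W(v) = U c.
Check: (v - proj_W(v)) · u_1 = 0  (should be 0).
Result: proj_W(v) = (7/3, -7/6, 7/6).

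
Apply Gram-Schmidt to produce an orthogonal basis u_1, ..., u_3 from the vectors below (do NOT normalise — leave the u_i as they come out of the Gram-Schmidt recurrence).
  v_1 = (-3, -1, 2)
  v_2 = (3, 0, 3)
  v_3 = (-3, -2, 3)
Orthogonal basis:
  u_1 = (-3, -1, 2)
  u_2 = (33/14, -3/14, 24/7)
  u_3 = (4/27, -20/27, -4/27)

Apply the Gram-Schmidt recurrence
  u_1 = v_1
  u_i = v_i − Σ_{j<i} ((v_i · u_j) / (u_j · u_j)) · u_j.

Step by step this gives:
  u_1 = (-3, -1, 2)
  u_2 = (33/14, -3/14, 24/7)
  u_3 = (4/27, -20/27, -4/27)

Orthogonality check:
  u_2 · u_1 = 0 (should be 0)
  u_3 · u_1 = 0 (should be 0)
  u_3 · u_2 = 0 (should be 0)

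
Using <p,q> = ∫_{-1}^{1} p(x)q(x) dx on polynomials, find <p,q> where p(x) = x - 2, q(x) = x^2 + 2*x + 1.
<p,q> = -4

Expand the product: p(x)·q(x) = x^3 - 3*x - 2.
∫_{-1}^{1} of each monomial x^k gives [2/(k+1) if k even, 0 if k odd]. Integrating term-by-term (or equivalently evaluating the antiderivative F(x) = x^4/4 - 3*x^2/2 - 2*x at the endpoints):
  F(1) − F(−1) = -13/4 − (3/4) = -4.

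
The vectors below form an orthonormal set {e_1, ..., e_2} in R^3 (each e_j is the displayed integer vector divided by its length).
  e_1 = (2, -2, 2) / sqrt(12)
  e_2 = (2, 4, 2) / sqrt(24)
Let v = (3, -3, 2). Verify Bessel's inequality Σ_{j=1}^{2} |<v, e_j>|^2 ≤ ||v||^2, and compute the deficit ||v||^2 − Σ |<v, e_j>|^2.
Σ |<v, e_j>|^2 = 43/2; ||v||^2 = 22; deficit = 1/2

Write each e_j = u_j / sqrt(<u_j, u_j>) where u_j is the displayed integer vector. Then <v, e_j> = <v, u_j> / sqrt(<u_j, u_j>), so |<v, e_j>|^2 = <v, u_j>^2 / <u_j, u_j>.
Coefficients: <v, e_1> = 16/sqrt(12), <v, e_2> = -2/sqrt(24).
Square and sum: Σ |<v, e_j>|^2 = 43/2.
Compute ||v||^2 = v·v = 22.
Deficit = 22 − 43/2 = 1/2 ≥ 0, confirming Bessel's inequality. (The deficit equals ||v − Σ <v,e_j> e_j||^2, the squared distance from v to span{e_j}.)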